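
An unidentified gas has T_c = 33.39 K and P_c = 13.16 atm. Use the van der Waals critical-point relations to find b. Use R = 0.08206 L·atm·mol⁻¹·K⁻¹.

From T_c = 8a/(27Rb) and P_c = a/(27b²): b = R T_c/(8 P_c).
b = (0.08206)(33.39)/(8×13.16) = 2.7400/105.28 = 0.02603 L/mol

b ≈ 0.02603 L/mol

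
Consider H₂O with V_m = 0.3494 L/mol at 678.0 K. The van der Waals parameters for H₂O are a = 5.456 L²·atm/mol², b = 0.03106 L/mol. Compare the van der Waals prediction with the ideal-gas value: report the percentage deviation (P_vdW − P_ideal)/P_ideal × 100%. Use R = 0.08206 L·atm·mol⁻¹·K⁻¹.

Ideal: P_ideal = RT/V_m = (0.08206)(678.0)/0.3494 = 159.235 atm
vdW: P = RT/(V_m − b) − a/V_m² = 55.6367/0.318340 − 5.456/0.122080 = 174.771 − 44.6920 = 130.079 atm
% deviation = (130.079 − 159.235)/159.235 × 100% = -18.31%

-18.31 %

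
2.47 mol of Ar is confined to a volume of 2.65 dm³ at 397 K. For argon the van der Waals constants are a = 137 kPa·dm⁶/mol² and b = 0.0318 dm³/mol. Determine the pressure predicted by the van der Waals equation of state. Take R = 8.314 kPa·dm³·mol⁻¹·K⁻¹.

P ≈ 3051 kPa

P = nRT/(V − nb) − a n²/V²
nRT/(V − nb) = (2.47)(8.314)(397)/(2.65 − 2.47×0.0318) = 8152.6/2.5715 = 3170.4 kPa
a n²/V² = (137)(2.47)²/(2.65)² = 119.02 kPa
P = 3170.4 − 119.02 = 3051 kPa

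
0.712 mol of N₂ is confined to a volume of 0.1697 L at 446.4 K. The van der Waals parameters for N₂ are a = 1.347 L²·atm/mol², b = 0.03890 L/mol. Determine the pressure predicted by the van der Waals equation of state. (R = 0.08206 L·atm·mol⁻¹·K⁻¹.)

P ≈ 160.0 atm

P = nRT/(V − nb) − a n²/V²
nRT/(V − nb) = (0.712)(0.08206)(446.4)/(0.1697 − 0.712×0.03890) = 26.082/0.14200 = 183.68 atm
a n²/V² = (1.347)(0.712)²/(0.1697)² = 23.712 atm
P = 183.68 − 23.712 = 160.0 atm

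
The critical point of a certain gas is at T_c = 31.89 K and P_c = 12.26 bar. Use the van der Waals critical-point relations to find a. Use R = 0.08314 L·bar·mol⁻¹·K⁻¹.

a ≈ 0.2419 L²·bar/mol²

From T_c = 8a/(27Rb) and P_c = a/(27b²): a = 27 R² T_c²/(64 P_c).
a = 27×(0.08314)²×(31.89)²/(64×12.26) = 189.80/784.64 = 0.2419 L²·bar/mol²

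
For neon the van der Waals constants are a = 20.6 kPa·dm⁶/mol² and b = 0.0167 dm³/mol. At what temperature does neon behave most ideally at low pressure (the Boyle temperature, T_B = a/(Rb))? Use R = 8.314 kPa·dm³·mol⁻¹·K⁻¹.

For a van der Waals gas the second virial coefficient B₂ = b − a/(RT) vanishes at T_B = a/(Rb).
T_B = 20.6/(8.314×0.0167) = 20.6/0.13884 = 148.4 K

T_B ≈ 148.4 K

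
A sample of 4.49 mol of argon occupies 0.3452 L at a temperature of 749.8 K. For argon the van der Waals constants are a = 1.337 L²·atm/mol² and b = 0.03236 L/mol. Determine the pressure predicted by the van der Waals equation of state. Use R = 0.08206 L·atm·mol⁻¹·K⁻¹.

P = nRT/(V − nb) − a n²/V²
nRT/(V − nb) = (4.49)(0.08206)(749.8)/(0.3452 − 4.49×0.03236) = 276.26/0.19990 = 1382.0 atm
a n²/V² = (1.337)(4.49)²/(0.3452)² = 226.19 atm
P = 1382.0 − 226.19 = 1156 atm

P ≈ 1156 atm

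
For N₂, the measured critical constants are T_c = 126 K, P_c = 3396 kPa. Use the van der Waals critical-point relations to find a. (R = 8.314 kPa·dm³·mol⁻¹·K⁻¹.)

a ≈ 136.3 kPa·dm⁶/mol²

From T_c = 8a/(27Rb) and P_c = a/(27b²): a = 27 R² T_c²/(64 P_c).
a = 27×(8.314)²×(126)²/(64×3396) = 29629539/217344 = 136.3 kPa·dm⁶/mol²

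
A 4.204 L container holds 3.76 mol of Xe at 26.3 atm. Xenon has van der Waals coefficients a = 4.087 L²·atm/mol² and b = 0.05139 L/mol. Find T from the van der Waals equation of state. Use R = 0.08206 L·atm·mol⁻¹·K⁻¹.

T ≈ 384.4 K

T = (P + a n²/V²)(V − nb)/(nR)
P + a n²/V² = 26.3 + (4.087)(3.76)²/(4.204)² = 29.569 atm
V − nb = 4.204 − (3.76)(0.05139) = 4.0108 L
T = (29.569)(4.0108)/((3.76)(0.08206)) = 384.4 K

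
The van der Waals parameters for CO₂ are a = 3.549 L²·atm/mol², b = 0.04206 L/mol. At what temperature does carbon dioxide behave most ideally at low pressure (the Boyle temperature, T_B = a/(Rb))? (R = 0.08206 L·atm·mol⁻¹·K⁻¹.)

T_B ≈ 1028 K

For a van der Waals gas the second virial coefficient B₂ = b − a/(RT) vanishes at T_B = a/(Rb).
T_B = 3.549/(0.08206×0.04206) = 3.549/0.0034514 = 1028 K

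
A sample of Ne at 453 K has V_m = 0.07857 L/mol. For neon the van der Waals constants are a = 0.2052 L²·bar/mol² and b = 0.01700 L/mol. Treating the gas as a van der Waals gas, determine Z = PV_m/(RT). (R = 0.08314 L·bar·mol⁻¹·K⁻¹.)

Z ≈ 1.207

P = RT/(V_m − b) − a/V_m² = (0.08314)(453)/(0.07857 − 0.01700) − 0.2052/(0.07857)²
  = 37.662/0.061570 − 33.240 = 611.69 − 33.240 = 578.45 bar
Z = PV_m/(RT) = (578.45)(0.07857)/((0.08314)(453)) = 45.449/37.662 = 1.207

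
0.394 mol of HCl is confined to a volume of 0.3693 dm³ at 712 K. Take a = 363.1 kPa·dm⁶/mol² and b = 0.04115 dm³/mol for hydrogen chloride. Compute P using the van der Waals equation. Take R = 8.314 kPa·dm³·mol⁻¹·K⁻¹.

P ≈ 6192 kPa

P = nRT/(V − nb) − a n²/V²
nRT/(V − nb) = (0.394)(8.314)(712)/(0.3693 − 0.394×0.04115) = 2332.3/0.35309 = 6605.4 kPa
a n²/V² = (363.1)(0.394)²/(0.3693)² = 413.29 kPa
P = 6605.4 − 413.29 = 6192 kPa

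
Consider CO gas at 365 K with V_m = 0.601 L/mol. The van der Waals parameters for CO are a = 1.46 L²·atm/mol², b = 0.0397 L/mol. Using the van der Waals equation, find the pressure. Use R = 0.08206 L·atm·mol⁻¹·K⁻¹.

P = RT/(V_m − b) − a/V_m²
RT/(V_m − b) = (0.08206)(365)/(0.601 − 0.0397) = 29.952/0.56130 = 53.362 atm
a/V_m² = 1.46/(0.601)² = 4.0421 atm
P = 53.362 − 4.0421 = 49.32 atm

P ≈ 49.32 atm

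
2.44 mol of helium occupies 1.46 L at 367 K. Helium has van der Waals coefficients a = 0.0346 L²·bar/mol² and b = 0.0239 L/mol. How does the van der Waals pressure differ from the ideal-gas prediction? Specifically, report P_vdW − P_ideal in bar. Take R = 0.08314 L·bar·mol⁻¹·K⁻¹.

ΔP ≈ 2.025 bar

Ideal: P_ideal = nRT/V = (2.44)(0.08314)(367)/1.46 = 50.9933 bar
vdW: P = nRT/(V − nb) − a n²/V² = 74.4502/1.40168 − 0.205995/2.13160 = 53.1150 − 0.0966387 = 53.0184 bar
ΔP = 53.0184 − 50.9933 = 2.025 bar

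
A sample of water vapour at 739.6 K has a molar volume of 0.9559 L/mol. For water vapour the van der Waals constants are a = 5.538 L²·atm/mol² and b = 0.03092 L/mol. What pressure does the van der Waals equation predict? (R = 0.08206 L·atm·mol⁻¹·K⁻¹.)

P = RT/(V_m − b) − a/V_m²
RT/(V_m − b) = (0.08206)(739.6)/(0.9559 − 0.03092) = 60.692/0.92498 = 65.614 atm
a/V_m² = 5.538/(0.9559)² = 6.0608 atm
P = 65.614 − 6.0608 = 59.55 atm

P ≈ 59.55 atm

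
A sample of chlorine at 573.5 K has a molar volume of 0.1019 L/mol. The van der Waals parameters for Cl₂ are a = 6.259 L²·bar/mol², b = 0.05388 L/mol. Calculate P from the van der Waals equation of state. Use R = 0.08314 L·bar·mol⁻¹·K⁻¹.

P = RT/(V_m − b) − a/V_m²
RT/(V_m − b) = (0.08314)(573.5)/(0.1019 − 0.05388) = 47.681/0.048020 = 992.94 bar
a/V_m² = 6.259/(0.1019)² = 602.78 bar
P = 992.94 − 602.78 = 390.2 bar

P ≈ 390.2 bar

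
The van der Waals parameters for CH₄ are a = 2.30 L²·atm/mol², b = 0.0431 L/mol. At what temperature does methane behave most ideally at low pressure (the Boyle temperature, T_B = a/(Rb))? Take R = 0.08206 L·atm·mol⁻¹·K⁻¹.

For a van der Waals gas the second virial coefficient B₂ = b − a/(RT) vanishes at T_B = a/(Rb).
T_B = 2.30/(0.08206×0.0431) = 2.30/0.0035368 = 650.3 K

T_B ≈ 650.3 K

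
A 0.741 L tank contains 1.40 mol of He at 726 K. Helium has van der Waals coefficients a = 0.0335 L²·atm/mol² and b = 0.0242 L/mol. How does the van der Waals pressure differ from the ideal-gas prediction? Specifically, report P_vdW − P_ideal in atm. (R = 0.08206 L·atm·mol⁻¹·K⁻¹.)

Ideal: P_ideal = nRT/V = (1.40)(0.08206)(726)/0.741 = 112.558 atm
vdW: P = nRT/(V − nb) − a n²/V² = 83.4058/0.707120 − 0.0656600/0.549081 = 117.951 − 0.119582 = 117.831 atm
ΔP = 117.831 − 112.558 = 5.27 atm

ΔP ≈ 5.27 atm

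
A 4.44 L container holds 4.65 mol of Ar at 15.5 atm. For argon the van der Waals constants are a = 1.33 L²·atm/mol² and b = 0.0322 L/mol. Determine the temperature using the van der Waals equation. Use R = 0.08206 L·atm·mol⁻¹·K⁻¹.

T ≈ 190.7 K

T = (P + a n²/V²)(V − nb)/(nR)
P + a n²/V² = 15.5 + (1.33)(4.65)²/(4.44)² = 16.959 atm
V − nb = 4.44 − (4.65)(0.0322) = 4.2903 L
T = (16.959)(4.2903)/((4.65)(0.08206)) = 190.7 K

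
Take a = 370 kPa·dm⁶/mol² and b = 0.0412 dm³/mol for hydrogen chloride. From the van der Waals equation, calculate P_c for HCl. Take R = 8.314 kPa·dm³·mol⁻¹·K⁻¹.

P_c ≈ 8073 kPa

For a van der Waals gas, P_c = a/(27b²).
P_c = 370/(27×(0.0412)²) = 370/0.045831 = 8073 kPa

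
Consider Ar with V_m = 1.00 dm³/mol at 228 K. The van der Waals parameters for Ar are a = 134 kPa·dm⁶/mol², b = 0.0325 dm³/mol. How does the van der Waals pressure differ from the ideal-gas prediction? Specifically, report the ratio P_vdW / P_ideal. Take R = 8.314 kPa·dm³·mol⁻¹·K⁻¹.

Ideal: P_ideal = RT/V_m = (8.314)(228)/1.00 = 1895.59 kPa
vdW: P = RT/(V_m − b) − a/V_m² = 1895.59/0.967500 − 134/1.00000 = 1959.27 − 134.000 = 1825.27 kPa
Ratio = 1825.27/1895.59 = 0.9629

P_vdW / P_ideal ≈ 0.9629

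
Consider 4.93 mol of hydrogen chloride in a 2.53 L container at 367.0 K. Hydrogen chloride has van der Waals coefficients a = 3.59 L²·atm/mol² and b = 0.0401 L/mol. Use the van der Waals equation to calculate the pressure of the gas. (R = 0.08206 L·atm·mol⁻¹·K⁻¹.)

P ≈ 50.03 atm

P = nRT/(V − nb) − a n²/V²
nRT/(V − nb) = (4.93)(0.08206)(367.0)/(2.53 − 4.93×0.0401) = 148.47/2.3323 = 63.658 atm
a n²/V² = (3.59)(4.93)²/(2.53)² = 13.632 atm
P = 63.658 − 13.632 = 50.03 atm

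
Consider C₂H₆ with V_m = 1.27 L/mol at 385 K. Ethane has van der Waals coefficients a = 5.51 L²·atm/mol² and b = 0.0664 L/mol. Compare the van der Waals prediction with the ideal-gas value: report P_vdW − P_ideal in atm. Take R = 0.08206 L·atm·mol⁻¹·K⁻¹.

Ideal: P_ideal = RT/V_m = (0.08206)(385)/1.27 = 24.8765 atm
vdW: P = RT/(V_m − b) − a/V_m² = 31.5931/1.20360 − 5.51/1.61290 = 26.2488 − 3.41621 = 22.8326 atm
ΔP = 22.8326 − 24.8765 = -2.044 atm

ΔP ≈ -2.044 atm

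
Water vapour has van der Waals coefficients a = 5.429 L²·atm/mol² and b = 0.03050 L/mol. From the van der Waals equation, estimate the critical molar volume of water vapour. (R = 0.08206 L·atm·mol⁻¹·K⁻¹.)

For a van der Waals gas, V_m,c = 3b.
V_m,c = 3×0.03050 = 0.09150 L/mol

V_m,c ≈ 0.09150 L/mol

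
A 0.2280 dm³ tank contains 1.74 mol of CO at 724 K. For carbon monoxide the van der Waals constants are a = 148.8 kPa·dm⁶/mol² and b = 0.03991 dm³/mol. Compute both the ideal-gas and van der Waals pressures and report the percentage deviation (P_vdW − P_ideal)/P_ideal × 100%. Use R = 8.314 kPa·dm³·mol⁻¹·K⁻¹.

24.93 %

Ideal: P_ideal = nRT/V = (1.74)(8.314)(724)/0.2280 = 45937.0 kPa
vdW: P = nRT/(V − nb) − a n²/V² = 10473.6/0.158557 − 450.507/0.0519840 = 66055.7 − 8666.26 = 57389.4 kPa
% deviation = (57389.4 − 45937.0)/45937.0 × 100% = 24.93%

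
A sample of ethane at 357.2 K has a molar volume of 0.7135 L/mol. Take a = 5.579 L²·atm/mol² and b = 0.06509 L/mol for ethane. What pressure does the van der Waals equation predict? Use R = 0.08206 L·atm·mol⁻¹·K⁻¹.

P = RT/(V_m − b) − a/V_m²
RT/(V_m − b) = (0.08206)(357.2)/(0.7135 − 0.06509) = 29.312/0.64841 = 45.206 atm
a/V_m² = 5.579/(0.7135)² = 10.959 atm
P = 45.206 − 10.959 = 34.25 atm

P ≈ 34.25 atm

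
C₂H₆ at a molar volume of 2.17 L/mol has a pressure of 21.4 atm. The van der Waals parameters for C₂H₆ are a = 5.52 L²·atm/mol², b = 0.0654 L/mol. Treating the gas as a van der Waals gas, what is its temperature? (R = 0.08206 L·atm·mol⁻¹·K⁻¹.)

T ≈ 578.9 K

T = (P + a/V_m²)(V_m − b)/R
P + a/V_m² = 21.4 + 5.52/(2.17)² = 22.572 atm
V_m − b = 2.17 − 0.0654 = 2.1046 L/mol
T = (22.572)(2.1046)/0.08206 = 578.9 K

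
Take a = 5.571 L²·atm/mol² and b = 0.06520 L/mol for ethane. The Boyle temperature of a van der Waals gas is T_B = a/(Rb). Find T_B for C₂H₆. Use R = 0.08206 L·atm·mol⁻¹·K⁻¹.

T_B ≈ 1041 K

For a van der Waals gas the second virial coefficient B₂ = b − a/(RT) vanishes at T_B = a/(Rb).
T_B = 5.571/(0.08206×0.06520) = 5.571/0.0053503 = 1041 K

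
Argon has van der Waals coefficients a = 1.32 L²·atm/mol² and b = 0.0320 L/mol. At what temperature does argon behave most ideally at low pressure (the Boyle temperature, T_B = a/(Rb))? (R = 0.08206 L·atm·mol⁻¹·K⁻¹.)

For a van der Waals gas the second virial coefficient B₂ = b − a/(RT) vanishes at T_B = a/(Rb).
T_B = 1.32/(0.08206×0.0320) = 1.32/0.0026259 = 502.7 K

T_B ≈ 502.7 K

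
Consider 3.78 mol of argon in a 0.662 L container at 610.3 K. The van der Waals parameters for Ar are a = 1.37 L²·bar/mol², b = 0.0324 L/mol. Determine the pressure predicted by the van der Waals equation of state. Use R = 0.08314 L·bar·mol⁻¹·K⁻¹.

P ≈ 310.8 bar

P = nRT/(V − nb) − a n²/V²
nRT/(V − nb) = (3.78)(0.08314)(610.3)/(0.662 − 3.78×0.0324) = 191.80/0.53953 = 355.49 bar
a n²/V² = (1.37)(3.78)²/(0.662)² = 44.667 bar
P = 355.49 − 44.667 = 310.8 bar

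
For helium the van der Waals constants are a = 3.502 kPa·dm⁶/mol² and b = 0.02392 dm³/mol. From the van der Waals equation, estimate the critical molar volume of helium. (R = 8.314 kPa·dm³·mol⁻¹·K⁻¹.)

V_m,c ≈ 0.07176 dm³/mol

For a van der Waals gas, V_m,c = 3b.
V_m,c = 3×0.02392 = 0.07176 dm³/mol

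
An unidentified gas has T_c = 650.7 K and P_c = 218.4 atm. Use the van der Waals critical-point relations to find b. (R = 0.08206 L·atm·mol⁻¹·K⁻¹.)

b ≈ 0.03056 L/mol

From T_c = 8a/(27Rb) and P_c = a/(27b²): b = R T_c/(8 P_c).
b = (0.08206)(650.7)/(8×218.4) = 53.396/1747.2 = 0.03056 L/mol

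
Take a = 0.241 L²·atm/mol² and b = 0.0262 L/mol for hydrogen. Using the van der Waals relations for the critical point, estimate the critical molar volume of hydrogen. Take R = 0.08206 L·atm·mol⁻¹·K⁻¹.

V_m,c ≈ 0.07860 L/mol

For a van der Waals gas, V_m,c = 3b.
V_m,c = 3×0.0262 = 0.07860 L/mol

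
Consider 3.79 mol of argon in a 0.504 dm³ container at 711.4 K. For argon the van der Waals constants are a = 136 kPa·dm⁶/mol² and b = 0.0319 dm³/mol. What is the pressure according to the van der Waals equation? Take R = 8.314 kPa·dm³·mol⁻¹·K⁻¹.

P ≈ 50822 kPa

P = nRT/(V − nb) − a n²/V²
nRT/(V − nb) = (3.79)(8.314)(711.4)/(0.504 − 3.79×0.0319) = 22416/0.38310 = 58512 kPa
a n²/V² = (136)(3.79)²/(0.504)² = 7690.5 kPa
P = 58512 − 7690.5 = 50822 kPa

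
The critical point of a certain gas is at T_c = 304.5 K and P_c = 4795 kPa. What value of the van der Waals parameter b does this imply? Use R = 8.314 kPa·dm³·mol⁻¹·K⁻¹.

b ≈ 0.06600 dm³/mol

From T_c = 8a/(27Rb) and P_c = a/(27b²): b = R T_c/(8 P_c).
b = (8.314)(304.5)/(8×4795) = 2531.6/38360 = 0.06600 dm³/mol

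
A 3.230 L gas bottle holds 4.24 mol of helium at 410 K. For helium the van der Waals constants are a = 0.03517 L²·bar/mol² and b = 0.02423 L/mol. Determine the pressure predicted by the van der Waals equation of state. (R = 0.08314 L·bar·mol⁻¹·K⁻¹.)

P ≈ 46.16 bar

P = nRT/(V − nb) − a n²/V²
nRT/(V − nb) = (4.24)(0.08314)(410)/(3.230 − 4.24×0.02423) = 144.53/3.1273 = 46.216 bar
a n²/V² = (0.03517)(4.24)²/(3.230)² = 0.060604 bar
P = 46.216 − 0.060604 = 46.16 bar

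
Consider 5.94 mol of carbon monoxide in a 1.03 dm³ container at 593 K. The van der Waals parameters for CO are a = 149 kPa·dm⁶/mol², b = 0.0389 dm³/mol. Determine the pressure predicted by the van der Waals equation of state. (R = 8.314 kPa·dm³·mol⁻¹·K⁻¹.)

P = nRT/(V − nb) − a n²/V²
nRT/(V − nb) = (5.94)(8.314)(593)/(1.03 − 5.94×0.0389) = 29285/0.79893 = 36655 kPa
a n²/V² = (149)(5.94)²/(1.03)² = 4955.5 kPa
P = 36655 − 4955.5 = 31700 kPa

P ≈ 31700 kPa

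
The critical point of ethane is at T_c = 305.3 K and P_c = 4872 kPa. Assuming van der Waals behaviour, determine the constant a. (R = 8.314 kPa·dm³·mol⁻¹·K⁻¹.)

From T_c = 8a/(27Rb) and P_c = a/(27b²): a = 27 R² T_c²/(64 P_c).
a = 27×(8.314)²×(305.3)²/(64×4872) = 173955199/311808 = 557.9 kPa·dm⁶/mol²

a ≈ 557.9 kPa·dm⁶/mol²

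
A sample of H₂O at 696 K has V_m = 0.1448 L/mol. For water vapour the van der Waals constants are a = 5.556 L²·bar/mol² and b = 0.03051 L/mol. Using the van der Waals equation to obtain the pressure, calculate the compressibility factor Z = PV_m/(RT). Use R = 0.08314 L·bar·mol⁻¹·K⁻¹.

Z ≈ 0.6039

P = RT/(V_m − b) − a/V_m² = (0.08314)(696)/(0.1448 − 0.03051) − 5.556/(0.1448)²
  = 57.865/0.11429 − 264.99 = 506.30 − 264.99 = 241.31 bar
Z = PV_m/(RT) = (241.31)(0.1448)/((0.08314)(696)) = 34.942/57.865 = 0.6039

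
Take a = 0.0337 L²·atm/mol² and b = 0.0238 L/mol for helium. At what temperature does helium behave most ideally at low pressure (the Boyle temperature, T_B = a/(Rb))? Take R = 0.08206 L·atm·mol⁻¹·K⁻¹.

T_B ≈ 17.26 K

For a van der Waals gas the second virial coefficient B₂ = b − a/(RT) vanishes at T_B = a/(Rb).
T_B = 0.0337/(0.08206×0.0238) = 0.0337/0.0019530 = 17.26 K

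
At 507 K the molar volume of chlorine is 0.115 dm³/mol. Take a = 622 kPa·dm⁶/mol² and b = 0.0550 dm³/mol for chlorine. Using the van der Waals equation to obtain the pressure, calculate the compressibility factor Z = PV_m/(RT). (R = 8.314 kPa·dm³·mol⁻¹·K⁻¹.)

Z ≈ 0.6335

P = RT/(V_m − b) − a/V_m² = (8.314)(507)/(0.115 − 0.0550) − 622/(0.115)²
  = 4215.2/0.060000 − 47032 = 70253 − 47032 = 23221 kPa
Z = PV_m/(RT) = (23221)(0.115)/((8.314)(507)) = 2670.4/4215.2 = 0.6335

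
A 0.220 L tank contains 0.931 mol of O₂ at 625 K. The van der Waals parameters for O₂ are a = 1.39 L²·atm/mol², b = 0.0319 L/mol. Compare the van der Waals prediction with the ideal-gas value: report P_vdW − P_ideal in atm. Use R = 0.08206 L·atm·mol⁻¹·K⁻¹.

ΔP ≈ 8.98 atm

Ideal: P_ideal = nRT/V = (0.931)(0.08206)(625)/0.220 = 217.039 atm
vdW: P = nRT/(V − nb) − a n²/V² = 47.7487/0.190301 − 1.20480/0.0484000 = 250.911 − 24.8926 = 226.018 atm
ΔP = 226.018 − 217.039 = 8.98 atm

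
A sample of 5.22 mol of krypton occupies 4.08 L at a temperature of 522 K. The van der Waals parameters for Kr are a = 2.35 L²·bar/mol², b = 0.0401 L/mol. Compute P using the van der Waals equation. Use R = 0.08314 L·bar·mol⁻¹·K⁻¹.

P = nRT/(V − nb) − a n²/V²
nRT/(V − nb) = (5.22)(0.08314)(522)/(4.08 − 5.22×0.0401) = 226.54/3.8707 = 58.527 bar
a n²/V² = (2.35)(5.22)²/(4.08)² = 3.8467 bar
P = 58.527 − 3.8467 = 54.68 bar

P ≈ 54.68 bar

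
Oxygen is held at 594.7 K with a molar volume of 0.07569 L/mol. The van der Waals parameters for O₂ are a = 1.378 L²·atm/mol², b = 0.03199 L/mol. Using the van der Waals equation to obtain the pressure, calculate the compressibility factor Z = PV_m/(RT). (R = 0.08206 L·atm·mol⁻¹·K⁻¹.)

P = RT/(V_m − b) − a/V_m² = (0.08206)(594.7)/(0.07569 − 0.03199) − 1.378/(0.07569)²
  = 48.801/0.043700 − 240.53 = 1116.7 − 240.53 = 876.2 atm
Z = PV_m/(RT) = (876.2)(0.07569)/((0.08206)(594.7)) = 66.320/48.801 = 1.359

Z ≈ 1.359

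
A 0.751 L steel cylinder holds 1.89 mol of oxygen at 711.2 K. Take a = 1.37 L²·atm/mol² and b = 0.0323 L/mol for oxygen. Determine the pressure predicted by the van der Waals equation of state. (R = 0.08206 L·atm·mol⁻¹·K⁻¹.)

P ≈ 151.2 atm

P = nRT/(V − nb) − a n²/V²
nRT/(V − nb) = (1.89)(0.08206)(711.2)/(0.751 − 1.89×0.0323) = 110.30/0.68995 = 159.87 atm
a n²/V² = (1.37)(1.89)²/(0.751)² = 8.6769 atm
P = 159.87 − 8.6769 = 151.2 atm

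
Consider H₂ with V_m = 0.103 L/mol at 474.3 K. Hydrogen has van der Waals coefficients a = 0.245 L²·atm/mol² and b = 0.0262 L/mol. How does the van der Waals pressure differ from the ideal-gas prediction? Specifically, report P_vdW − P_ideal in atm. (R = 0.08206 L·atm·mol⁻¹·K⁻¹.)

Ideal: P_ideal = RT/V_m = (0.08206)(474.3)/0.103 = 377.874 atm
vdW: P = RT/(V_m − b) − a/V_m² = 38.9211/0.0768000 − 0.245/0.0106090 = 506.785 − 23.0936 = 483.691 atm
ΔP = 483.691 − 377.874 = 105.8 atm

ΔP ≈ 105.8 atm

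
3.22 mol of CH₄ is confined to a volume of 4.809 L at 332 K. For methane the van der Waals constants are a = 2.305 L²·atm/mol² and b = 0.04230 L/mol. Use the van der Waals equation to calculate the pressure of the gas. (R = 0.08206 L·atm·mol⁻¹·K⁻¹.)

P = nRT/(V − nb) − a n²/V²
nRT/(V − nb) = (3.22)(0.08206)(332)/(4.809 − 3.22×0.04230) = 87.725/4.6728 = 18.774 atm
a n²/V² = (2.305)(3.22)²/(4.809)² = 1.0334 atm
P = 18.774 − 1.0334 = 17.74 atm

P ≈ 17.74 atm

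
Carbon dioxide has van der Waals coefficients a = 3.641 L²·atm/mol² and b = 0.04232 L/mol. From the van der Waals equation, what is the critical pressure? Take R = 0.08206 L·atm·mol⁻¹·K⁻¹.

P_c ≈ 75.29 atm

For a van der Waals gas, P_c = a/(27b²).
P_c = 3.641/(27×(0.04232)²) = 3.641/0.048357 = 75.29 atm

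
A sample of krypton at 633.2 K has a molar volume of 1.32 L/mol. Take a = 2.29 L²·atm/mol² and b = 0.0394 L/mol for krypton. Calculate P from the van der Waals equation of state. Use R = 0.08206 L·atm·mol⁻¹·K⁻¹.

P ≈ 39.26 atm

P = RT/(V_m − b) − a/V_m²
RT/(V_m − b) = (0.08206)(633.2)/(1.32 − 0.0394) = 51.960/1.2806 = 40.575 atm
a/V_m² = 2.29/(1.32)² = 1.3143 atm
P = 40.575 − 1.3143 = 39.26 atm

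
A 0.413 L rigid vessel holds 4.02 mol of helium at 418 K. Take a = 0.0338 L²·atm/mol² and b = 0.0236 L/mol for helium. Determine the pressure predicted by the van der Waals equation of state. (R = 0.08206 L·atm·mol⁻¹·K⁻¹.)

P = nRT/(V − nb) − a n²/V²
nRT/(V − nb) = (4.02)(0.08206)(418)/(0.413 − 4.02×0.0236) = 137.89/0.31813 = 433.44 atm
a n²/V² = (0.0338)(4.02)²/(0.413)² = 3.2023 atm
P = 433.44 − 3.2023 = 430.2 atm

P ≈ 430.2 atm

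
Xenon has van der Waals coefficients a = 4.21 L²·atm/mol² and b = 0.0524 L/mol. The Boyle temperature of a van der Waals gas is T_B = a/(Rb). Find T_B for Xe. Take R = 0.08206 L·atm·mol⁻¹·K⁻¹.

T_B ≈ 979.1 K

For a van der Waals gas the second virial coefficient B₂ = b − a/(RT) vanishes at T_B = a/(Rb).
T_B = 4.21/(0.08206×0.0524) = 4.21/0.0042999 = 979.1 K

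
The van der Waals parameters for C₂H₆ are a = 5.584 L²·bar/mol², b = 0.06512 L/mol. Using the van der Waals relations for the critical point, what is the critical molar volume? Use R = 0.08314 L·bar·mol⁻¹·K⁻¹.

V_m,c ≈ 0.1954 L/mol

For a van der Waals gas, V_m,c = 3b.
V_m,c = 3×0.06512 = 0.1954 L/mol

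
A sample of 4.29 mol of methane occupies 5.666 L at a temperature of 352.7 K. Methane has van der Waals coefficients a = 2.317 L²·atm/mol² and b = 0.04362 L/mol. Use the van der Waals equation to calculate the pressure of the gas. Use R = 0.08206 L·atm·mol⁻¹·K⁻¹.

P ≈ 21.33 atm

P = nRT/(V − nb) − a n²/V²
nRT/(V − nb) = (4.29)(0.08206)(352.7)/(5.666 − 4.29×0.04362) = 124.16/5.4789 = 22.661 atm
a n²/V² = (2.317)(4.29)²/(5.666)² = 1.3283 atm
P = 22.661 − 1.3283 = 21.33 atm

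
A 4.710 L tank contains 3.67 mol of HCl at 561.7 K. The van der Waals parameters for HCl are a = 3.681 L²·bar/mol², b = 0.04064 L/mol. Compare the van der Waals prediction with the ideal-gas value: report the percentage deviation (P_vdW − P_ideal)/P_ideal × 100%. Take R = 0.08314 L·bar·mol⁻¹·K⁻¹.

Ideal: P_ideal = nRT/V = (3.67)(0.08314)(561.7)/4.710 = 36.3881 bar
vdW: P = nRT/(V − nb) − a n²/V² = 171.388/4.56085 − 49.5790/22.1841 = 37.5781 − 2.23489 = 35.3432 bar
% deviation = (35.3432 − 36.3881)/36.3881 × 100% = -2.87%

-2.87 %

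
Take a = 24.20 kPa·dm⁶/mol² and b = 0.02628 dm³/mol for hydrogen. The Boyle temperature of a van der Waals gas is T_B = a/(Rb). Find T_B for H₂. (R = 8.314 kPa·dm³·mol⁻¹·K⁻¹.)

For a van der Waals gas the second virial coefficient B₂ = b − a/(RT) vanishes at T_B = a/(Rb).
T_B = 24.20/(8.314×0.02628) = 24.20/0.21849 = 110.8 K

T_B ≈ 110.8 K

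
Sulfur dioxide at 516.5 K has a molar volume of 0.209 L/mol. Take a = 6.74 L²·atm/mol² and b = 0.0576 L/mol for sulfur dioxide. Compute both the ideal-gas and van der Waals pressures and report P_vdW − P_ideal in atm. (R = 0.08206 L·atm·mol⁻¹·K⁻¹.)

Ideal: P_ideal = RT/V_m = (0.08206)(516.5)/0.209 = 202.794 atm
vdW: P = RT/(V_m − b) − a/V_m² = 42.3840/0.151400 − 6.74/0.0436810 = 279.947 − 154.300 = 125.647 atm
ΔP = 125.647 − 202.794 = -77.15 atm

ΔP ≈ -77.15 atm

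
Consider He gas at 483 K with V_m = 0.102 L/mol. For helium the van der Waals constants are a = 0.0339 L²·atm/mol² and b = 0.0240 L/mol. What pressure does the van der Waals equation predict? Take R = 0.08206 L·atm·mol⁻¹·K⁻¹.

P ≈ 504.9 atm

P = RT/(V_m − b) − a/V_m²
RT/(V_m − b) = (0.08206)(483)/(0.102 − 0.0240) = 39.635/0.078000 = 508.14 atm
a/V_m² = 0.0339/(0.102)² = 3.2584 atm
P = 508.14 − 3.2584 = 504.9 atm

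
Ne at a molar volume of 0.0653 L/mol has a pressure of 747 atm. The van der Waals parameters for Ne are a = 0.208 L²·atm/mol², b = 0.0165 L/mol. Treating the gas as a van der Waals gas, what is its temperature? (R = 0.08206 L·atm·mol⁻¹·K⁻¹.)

T ≈ 473.2 K

T = (P + a/V_m²)(V_m − b)/R
P + a/V_m² = 747 + 0.208/(0.0653)² = 795.78 atm
V_m − b = 0.0653 − 0.0165 = 0.048800 L/mol
T = (795.78)(0.048800)/0.08206 = 473.2 K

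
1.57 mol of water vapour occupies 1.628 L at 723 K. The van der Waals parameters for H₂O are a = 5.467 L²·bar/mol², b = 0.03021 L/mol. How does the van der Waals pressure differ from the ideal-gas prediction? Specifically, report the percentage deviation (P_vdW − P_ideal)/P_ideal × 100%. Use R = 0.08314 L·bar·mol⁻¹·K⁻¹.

-5.77 %

Ideal: P_ideal = nRT/V = (1.57)(0.08314)(723)/1.628 = 57.9687 bar
vdW: P = nRT/(V − nb) − a n²/V² = 94.3730/1.58057 − 13.4756/2.65038 = 59.7082 − 5.08440 = 54.6238 bar
% deviation = (54.6238 − 57.9687)/57.9687 × 100% = -5.77%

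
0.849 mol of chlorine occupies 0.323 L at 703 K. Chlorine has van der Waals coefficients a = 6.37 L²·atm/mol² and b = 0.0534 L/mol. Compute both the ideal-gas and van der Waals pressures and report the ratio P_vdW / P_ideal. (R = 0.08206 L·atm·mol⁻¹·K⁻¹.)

P_vdW / P_ideal ≈ 0.8730

Ideal: P_ideal = nRT/V = (0.849)(0.08206)(703)/0.323 = 151.632 atm
vdW: P = nRT/(V − nb) − a n²/V² = 48.9773/0.277663 − 4.59150/0.104329 = 176.391 − 44.0098 = 132.381 atm
Ratio = 132.381/151.632 = 0.8730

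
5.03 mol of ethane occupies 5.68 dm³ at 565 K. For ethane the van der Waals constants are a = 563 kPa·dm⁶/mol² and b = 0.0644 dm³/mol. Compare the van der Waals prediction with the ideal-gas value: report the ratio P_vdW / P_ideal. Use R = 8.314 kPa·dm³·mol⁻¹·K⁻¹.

Ideal: P_ideal = nRT/V = (5.03)(8.314)(565)/5.68 = 4159.85 kPa
vdW: P = nRT/(V − nb) − a n²/V² = 23628.0/5.35607 − 14244.4/32.2624 = 4411.44 − 441.517 = 3969.92 kPa
Ratio = 3969.92/4159.85 = 0.9543

P_vdW / P_ideal ≈ 0.9543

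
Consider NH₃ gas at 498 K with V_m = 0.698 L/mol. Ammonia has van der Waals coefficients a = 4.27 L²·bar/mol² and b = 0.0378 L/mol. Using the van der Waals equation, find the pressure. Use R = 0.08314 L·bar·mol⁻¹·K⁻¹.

P = RT/(V_m − b) − a/V_m²
RT/(V_m − b) = (0.08314)(498)/(0.698 − 0.0378) = 41.404/0.66020 = 62.714 bar
a/V_m² = 4.27/(0.698)² = 8.7643 bar
P = 62.714 − 8.7643 = 53.95 bar

P ≈ 53.95 bar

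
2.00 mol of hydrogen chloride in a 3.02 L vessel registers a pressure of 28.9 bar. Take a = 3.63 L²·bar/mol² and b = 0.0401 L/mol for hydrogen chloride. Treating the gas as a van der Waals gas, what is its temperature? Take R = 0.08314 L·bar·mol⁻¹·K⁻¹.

T ≈ 539.1 K

T = (P + a n²/V²)(V − nb)/(nR)
P + a n²/V² = 28.9 + (3.63)(2.00)²/(3.02)² = 30.492 bar
V − nb = 3.02 − (2.00)(0.0401) = 2.9398 L
T = (30.492)(2.9398)/((2.00)(0.08314)) = 539.1 K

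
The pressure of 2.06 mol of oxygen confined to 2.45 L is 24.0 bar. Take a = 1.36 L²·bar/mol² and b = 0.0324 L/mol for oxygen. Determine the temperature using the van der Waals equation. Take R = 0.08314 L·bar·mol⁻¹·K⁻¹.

T ≈ 347.3 K

T = (P + a n²/V²)(V − nb)/(nR)
P + a n²/V² = 24.0 + (1.36)(2.06)²/(2.45)² = 24.961 bar
V − nb = 2.45 − (2.06)(0.0324) = 2.3833 L
T = (24.961)(2.3833)/((2.06)(0.08314)) = 347.3 K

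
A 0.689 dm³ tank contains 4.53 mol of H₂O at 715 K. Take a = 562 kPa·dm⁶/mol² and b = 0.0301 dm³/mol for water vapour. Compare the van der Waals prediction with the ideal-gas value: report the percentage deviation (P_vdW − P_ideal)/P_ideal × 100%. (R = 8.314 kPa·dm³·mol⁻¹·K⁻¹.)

-37.49 %

Ideal: P_ideal = nRT/V = (4.53)(8.314)(715)/0.689 = 39083.6 kPa
vdW: P = nRT/(V − nb) − a n²/V² = 26928.6/0.552647 − 11532.7/0.474721 = 48726.6 − 24293.6 = 24433.0 kPa
% deviation = (24433.0 − 39083.6)/39083.6 × 100% = -37.49%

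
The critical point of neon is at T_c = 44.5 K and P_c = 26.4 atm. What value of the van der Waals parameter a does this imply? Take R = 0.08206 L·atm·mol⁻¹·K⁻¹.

a ≈ 0.2131 L²·atm/mol²

From T_c = 8a/(27Rb) and P_c = a/(27b²): a = 27 R² T_c²/(64 P_c).
a = 27×(0.08206)²×(44.5)²/(64×26.4) = 360.04/1689.6 = 0.2131 L²·atm/mol²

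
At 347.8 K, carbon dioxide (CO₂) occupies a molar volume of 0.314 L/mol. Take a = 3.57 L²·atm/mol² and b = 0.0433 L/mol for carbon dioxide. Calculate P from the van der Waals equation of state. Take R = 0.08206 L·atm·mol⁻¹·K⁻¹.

P = RT/(V_m − b) − a/V_m²
RT/(V_m − b) = (0.08206)(347.8)/(0.314 − 0.0433) = 28.540/0.27070 = 105.43 atm
a/V_m² = 3.57/(0.314)² = 36.208 atm
P = 105.43 − 36.208 = 69.22 atm

P ≈ 69.22 atm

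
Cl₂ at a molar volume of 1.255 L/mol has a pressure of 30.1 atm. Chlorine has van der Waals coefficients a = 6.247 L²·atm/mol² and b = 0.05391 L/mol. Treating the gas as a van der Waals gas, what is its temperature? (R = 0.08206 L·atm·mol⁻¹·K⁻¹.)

T = (P + a/V_m²)(V_m − b)/R
P + a/V_m² = 30.1 + 6.247/(1.255)² = 34.066 atm
V_m − b = 1.255 − 0.05391 = 1.2011 L/mol
T = (34.066)(1.2011)/0.08206 = 498.6 K

T ≈ 498.6 K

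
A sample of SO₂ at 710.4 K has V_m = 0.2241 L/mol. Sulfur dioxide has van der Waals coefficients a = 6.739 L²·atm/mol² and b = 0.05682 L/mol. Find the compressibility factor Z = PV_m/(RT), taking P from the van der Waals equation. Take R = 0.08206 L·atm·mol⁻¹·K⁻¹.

P = RT/(V_m − b) − a/V_m² = (0.08206)(710.4)/(0.2241 − 0.05682) − 6.739/(0.2241)²
  = 58.295/0.16728 − 134.19 = 348.49 − 134.19 = 214.30 atm
Z = PV_m/(RT) = (214.30)(0.2241)/((0.08206)(710.4)) = 48.025/58.295 = 0.8238

Z ≈ 0.8238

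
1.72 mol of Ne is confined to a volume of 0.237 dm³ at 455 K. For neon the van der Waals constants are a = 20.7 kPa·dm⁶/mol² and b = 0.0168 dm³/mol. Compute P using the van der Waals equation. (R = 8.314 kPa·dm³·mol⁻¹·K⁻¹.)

P = nRT/(V − nb) − a n²/V²
nRT/(V − nb) = (1.72)(8.314)(455)/(0.237 − 1.72×0.0168) = 6506.5/0.20810 = 31266 kPa
a n²/V² = (20.7)(1.72)²/(0.237)² = 1090.3 kPa
P = 31266 − 1090.3 = 30176 kPa

P ≈ 30176 kPa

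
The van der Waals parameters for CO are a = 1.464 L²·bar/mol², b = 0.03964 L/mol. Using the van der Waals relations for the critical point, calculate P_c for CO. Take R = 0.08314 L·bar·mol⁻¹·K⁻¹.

For a van der Waals gas, P_c = a/(27b²).
P_c = 1.464/(27×(0.03964)²) = 1.464/0.042426 = 34.51 bar

P_c ≈ 34.51 bar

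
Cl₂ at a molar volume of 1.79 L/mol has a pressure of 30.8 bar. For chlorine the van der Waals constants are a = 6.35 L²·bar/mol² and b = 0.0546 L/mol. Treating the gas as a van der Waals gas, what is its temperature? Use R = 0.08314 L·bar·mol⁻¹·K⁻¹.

T ≈ 684.3 K

T = (P + a/V_m²)(V_m − b)/R
P + a/V_m² = 30.8 + 6.35/(1.79)² = 32.782 bar
V_m − b = 1.79 − 0.0546 = 1.7354 L/mol
T = (32.782)(1.7354)/0.08314 = 684.3 K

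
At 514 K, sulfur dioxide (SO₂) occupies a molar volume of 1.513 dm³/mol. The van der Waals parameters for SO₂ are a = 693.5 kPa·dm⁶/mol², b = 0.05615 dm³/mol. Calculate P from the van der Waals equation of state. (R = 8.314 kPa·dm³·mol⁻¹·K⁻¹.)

P = RT/(V_m − b) − a/V_m²
RT/(V_m − b) = (8.314)(514)/(1.513 − 0.05615) = 4273.4/1.4569 = 2933.2 kPa
a/V_m² = 693.5/(1.513)² = 302.95 kPa
P = 2933.2 − 302.95 = 2630 kPa

P ≈ 2630 kPa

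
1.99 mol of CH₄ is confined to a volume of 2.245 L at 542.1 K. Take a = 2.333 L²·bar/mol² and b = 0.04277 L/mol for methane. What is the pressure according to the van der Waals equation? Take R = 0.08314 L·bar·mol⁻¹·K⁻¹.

P = nRT/(V − nb) − a n²/V²
nRT/(V − nb) = (1.99)(0.08314)(542.1)/(2.245 − 1.99×0.04277) = 89.690/2.1599 = 41.525 bar
a n²/V² = (2.333)(1.99)²/(2.245)² = 1.8331 bar
P = 41.525 − 1.8331 = 39.69 bar

P ≈ 39.69 bar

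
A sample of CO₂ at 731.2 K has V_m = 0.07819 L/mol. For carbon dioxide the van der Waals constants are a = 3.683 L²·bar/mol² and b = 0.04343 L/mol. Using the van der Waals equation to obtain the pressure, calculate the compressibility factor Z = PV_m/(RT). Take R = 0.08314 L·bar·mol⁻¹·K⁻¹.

Z ≈ 1.475

P = RT/(V_m − b) − a/V_m² = (0.08314)(731.2)/(0.07819 − 0.04343) − 3.683/(0.07819)²
  = 60.792/0.034760 − 602.42 = 1748.9 − 602.42 = 1146.5 bar
Z = PV_m/(RT) = (1146.5)(0.07819)/((0.08314)(731.2)) = 89.645/60.792 = 1.475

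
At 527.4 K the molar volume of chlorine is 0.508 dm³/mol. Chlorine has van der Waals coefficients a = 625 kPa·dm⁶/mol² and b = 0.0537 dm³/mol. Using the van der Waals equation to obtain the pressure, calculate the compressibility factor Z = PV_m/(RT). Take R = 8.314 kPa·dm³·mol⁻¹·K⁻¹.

P = RT/(V_m − b) − a/V_m² = (8.314)(527.4)/(0.508 − 0.0537) − 625/(0.508)²
  = 4384.8/0.45430 − 2421.9 = 9651.8 − 2421.9 = 7229.9 kPa
Z = PV_m/(RT) = (7229.9)(0.508)/((8.314)(527.4)) = 3672.8/4384.8 = 0.8376

Z ≈ 0.8376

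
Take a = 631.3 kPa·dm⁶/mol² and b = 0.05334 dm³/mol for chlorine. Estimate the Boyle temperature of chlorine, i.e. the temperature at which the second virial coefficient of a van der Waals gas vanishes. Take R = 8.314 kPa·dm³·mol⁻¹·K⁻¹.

T_B ≈ 1424 K

For a van der Waals gas the second virial coefficient B₂ = b − a/(RT) vanishes at T_B = a/(Rb).
T_B = 631.3/(8.314×0.05334) = 631.3/0.44347 = 1424 K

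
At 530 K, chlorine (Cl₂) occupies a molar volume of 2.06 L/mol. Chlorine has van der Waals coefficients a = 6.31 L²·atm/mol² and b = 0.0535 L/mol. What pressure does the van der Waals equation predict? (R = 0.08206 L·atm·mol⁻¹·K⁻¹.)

P ≈ 20.19 atm

P = RT/(V_m − b) − a/V_m²
RT/(V_m − b) = (0.08206)(530)/(2.06 − 0.0535) = 43.492/2.0065 = 21.676 atm
a/V_m² = 6.31/(2.06)² = 1.4869 atm
P = 21.676 − 1.4869 = 20.19 atm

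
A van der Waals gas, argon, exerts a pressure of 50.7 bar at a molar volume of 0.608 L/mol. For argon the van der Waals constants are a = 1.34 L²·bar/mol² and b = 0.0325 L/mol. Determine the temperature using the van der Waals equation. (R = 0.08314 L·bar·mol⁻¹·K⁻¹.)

T = (P + a/V_m²)(V_m − b)/R
P + a/V_m² = 50.7 + 1.34/(0.608)² = 54.325 bar
V_m − b = 0.608 − 0.0325 = 0.57550 L/mol
T = (54.325)(0.57550)/0.08314 = 376.0 K

T ≈ 376.0 K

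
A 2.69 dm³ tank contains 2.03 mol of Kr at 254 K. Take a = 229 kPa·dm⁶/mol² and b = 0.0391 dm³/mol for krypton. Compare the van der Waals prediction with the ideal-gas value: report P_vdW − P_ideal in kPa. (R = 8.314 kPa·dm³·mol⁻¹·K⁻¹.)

ΔP ≈ -82.0 kPa

Ideal: P_ideal = nRT/V = (2.03)(8.314)(254)/2.69 = 1593.63 kPa
vdW: P = nRT/(V − nb) − a n²/V² = 4286.86/2.61063 − 943.686/7.23610 = 1642.08 − 130.414 = 1511.67 kPa
ΔP = 1511.67 − 1593.63 = -82.0 kPa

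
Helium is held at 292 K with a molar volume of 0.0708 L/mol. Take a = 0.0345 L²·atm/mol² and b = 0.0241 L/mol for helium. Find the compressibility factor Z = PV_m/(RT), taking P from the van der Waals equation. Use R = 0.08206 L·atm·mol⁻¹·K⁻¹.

P = RT/(V_m − b) − a/V_m² = (0.08206)(292)/(0.0708 − 0.0241) − 0.0345/(0.0708)²
  = 23.962/0.046700 − 6.8826 = 513.10 − 6.8826 = 506.22 atm
Z = PV_m/(RT) = (506.22)(0.0708)/((0.08206)(292)) = 35.840/23.962 = 1.496

Z ≈ 1.496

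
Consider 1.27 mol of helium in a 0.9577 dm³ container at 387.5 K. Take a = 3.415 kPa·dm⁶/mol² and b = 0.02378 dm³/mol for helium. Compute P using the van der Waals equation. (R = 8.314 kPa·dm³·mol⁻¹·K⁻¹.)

P ≈ 4405 kPa

P = nRT/(V − nb) − a n²/V²
nRT/(V − nb) = (1.27)(8.314)(387.5)/(0.9577 − 1.27×0.02378) = 4091.5/0.92750 = 4411.3 kPa
a n²/V² = (3.415)(1.27)²/(0.9577)² = 6.0054 kPa
P = 4411.3 − 6.0054 = 4405 kPa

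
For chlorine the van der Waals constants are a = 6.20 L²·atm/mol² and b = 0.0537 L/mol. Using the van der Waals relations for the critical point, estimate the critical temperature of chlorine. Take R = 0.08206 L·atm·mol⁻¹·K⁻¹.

T_c ≈ 416.9 K

For a van der Waals gas, T_c = 8a/(27Rb).
T_c = 8×6.20/(27×0.08206×0.0537) = 49.600/0.11898 = 416.9 K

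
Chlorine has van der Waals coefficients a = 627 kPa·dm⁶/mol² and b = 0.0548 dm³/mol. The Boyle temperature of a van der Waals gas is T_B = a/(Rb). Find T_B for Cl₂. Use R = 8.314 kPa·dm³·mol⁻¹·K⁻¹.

T_B ≈ 1376 K

For a van der Waals gas the second virial coefficient B₂ = b − a/(RT) vanishes at T_B = a/(Rb).
T_B = 627/(8.314×0.0548) = 627/0.45561 = 1376 K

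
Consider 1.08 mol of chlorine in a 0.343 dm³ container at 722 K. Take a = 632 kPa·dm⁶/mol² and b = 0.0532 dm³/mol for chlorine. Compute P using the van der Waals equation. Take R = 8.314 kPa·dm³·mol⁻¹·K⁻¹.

P = nRT/(V − nb) − a n²/V²
nRT/(V − nb) = (1.08)(8.314)(722)/(0.343 − 1.08×0.0532) = 6482.9/0.28554 = 22704 kPa
a n²/V² = (632)(1.08)²/(0.343)² = 6265.8 kPa
P = 22704 − 6265.8 = 16438 kPa

P ≈ 16438 kPa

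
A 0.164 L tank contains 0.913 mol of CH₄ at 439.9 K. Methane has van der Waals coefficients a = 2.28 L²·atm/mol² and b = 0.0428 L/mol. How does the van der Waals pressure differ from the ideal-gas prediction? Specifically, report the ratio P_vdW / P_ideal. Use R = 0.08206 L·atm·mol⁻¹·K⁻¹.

Ideal: P_ideal = nRT/V = (0.913)(0.08206)(439.9)/0.164 = 200.961 atm
vdW: P = nRT/(V − nb) − a n²/V² = 32.9577/0.124924 − 1.90054/0.0268960 = 263.822 − 70.6626 = 193.159 atm
Ratio = 193.159/200.961 = 0.9612

P_vdW / P_ideal ≈ 0.9612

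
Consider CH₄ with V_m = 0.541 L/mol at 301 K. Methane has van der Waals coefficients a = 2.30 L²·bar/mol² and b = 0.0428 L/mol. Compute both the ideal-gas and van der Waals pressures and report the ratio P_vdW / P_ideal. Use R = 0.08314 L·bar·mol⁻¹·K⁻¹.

P_vdW / P_ideal ≈ 0.9160

Ideal: P_ideal = RT/V_m = (0.08314)(301)/0.541 = 46.2572 bar
vdW: P = RT/(V_m − b) − a/V_m² = 25.0251/0.498200 − 2.30/0.292681 = 50.2310 − 7.85839 = 42.3726 bar
Ratio = 42.3726/46.2572 = 0.9160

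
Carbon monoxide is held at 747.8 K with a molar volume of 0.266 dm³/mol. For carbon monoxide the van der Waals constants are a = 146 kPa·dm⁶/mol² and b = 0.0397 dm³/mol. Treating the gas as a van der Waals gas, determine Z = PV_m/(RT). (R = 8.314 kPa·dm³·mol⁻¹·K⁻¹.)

P = RT/(V_m − b) − a/V_m² = (8.314)(747.8)/(0.266 − 0.0397) − 146/(0.266)²
  = 6217.2/0.22630 − 2063.4 = 27473 − 2063.4 = 25410 kPa
Z = PV_m/(RT) = (25410)(0.266)/((8.314)(747.8)) = 6759.1/6217.2 = 1.087

Z ≈ 1.087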